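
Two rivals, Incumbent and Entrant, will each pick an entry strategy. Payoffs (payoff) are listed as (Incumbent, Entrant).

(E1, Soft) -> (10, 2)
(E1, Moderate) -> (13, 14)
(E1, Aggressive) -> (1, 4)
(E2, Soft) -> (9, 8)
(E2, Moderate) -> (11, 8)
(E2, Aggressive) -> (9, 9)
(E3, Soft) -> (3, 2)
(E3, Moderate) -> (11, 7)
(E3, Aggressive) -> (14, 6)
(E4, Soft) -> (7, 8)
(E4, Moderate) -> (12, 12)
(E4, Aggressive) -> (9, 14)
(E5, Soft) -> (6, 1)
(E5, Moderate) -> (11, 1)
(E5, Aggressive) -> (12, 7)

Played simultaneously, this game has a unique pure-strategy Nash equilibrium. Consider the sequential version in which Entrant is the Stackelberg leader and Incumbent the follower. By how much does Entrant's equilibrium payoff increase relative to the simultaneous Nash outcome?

Solve by backward induction (Entrant leads).
- Soft → Incumbent plays E1 (best of 10, 9, 3, 7, 6); Entrant gets 2.
- Moderate → Incumbent plays E1 (best of 13, 11, 11, 12, 11); Entrant gets 14.
- Aggressive → Incumbent plays E3 (best of 1, 9, 14, 9, 12); Entrant gets 6.
Maximizing over 2, 14, 6, Entrant chooses Moderate. Subgame-perfect outcome: (E1, Moderate) with payoffs (13, 14).
Now find the simultaneous Nash equilibrium.
Incumbent's best replies: Soft→E1; Moderate→E1; Aggressive→E3.
Entrant's best replies: E1→Moderate; E2→Aggressive; E3→Moderate; E4→Aggressive; E5→Aggressive.
Only (E1, Moderate) has each player best-responding; Nash payoffs (13, 14).
Entrant's commitment gain: 14 − 14 = 0.

0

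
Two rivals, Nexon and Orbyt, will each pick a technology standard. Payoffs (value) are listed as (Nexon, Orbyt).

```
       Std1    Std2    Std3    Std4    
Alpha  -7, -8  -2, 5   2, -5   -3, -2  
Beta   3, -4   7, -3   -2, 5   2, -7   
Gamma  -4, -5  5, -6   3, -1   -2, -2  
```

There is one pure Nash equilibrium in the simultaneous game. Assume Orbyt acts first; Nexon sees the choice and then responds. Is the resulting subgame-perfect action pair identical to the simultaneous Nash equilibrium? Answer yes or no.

yes

Backward induction with Orbyt moving first.
- Std1 → Nexon plays Beta (best of -7, 3, -4); Orbyt gets -4.
- Std2 → Nexon plays Beta (best of -2, 7, 5); Orbyt gets -3.
- Std3 → Nexon plays Gamma (best of 2, -2, 3); Orbyt gets -1.
- Std4 → Nexon plays Beta (best of -3, 2, -2); Orbyt gets -7.
Maximizing over -4, -3, -1, -7, Orbyt chooses Std3. Subgame-perfect outcome: (Gamma, Std3) with payoffs (3, -1).
Under simultaneous play:
Nexon's best replies: Std1→Beta; Std2→Beta; Std3→Gamma; Std4→Beta.
Orbyt's best replies: Alpha→Std2; Beta→Std3; Gamma→Std3.
The unique mutual best reply is (Gamma, Std3), giving (3, -1).
Sequential outcome (Gamma, Std3) coincides with the Nash profile (Gamma, Std3).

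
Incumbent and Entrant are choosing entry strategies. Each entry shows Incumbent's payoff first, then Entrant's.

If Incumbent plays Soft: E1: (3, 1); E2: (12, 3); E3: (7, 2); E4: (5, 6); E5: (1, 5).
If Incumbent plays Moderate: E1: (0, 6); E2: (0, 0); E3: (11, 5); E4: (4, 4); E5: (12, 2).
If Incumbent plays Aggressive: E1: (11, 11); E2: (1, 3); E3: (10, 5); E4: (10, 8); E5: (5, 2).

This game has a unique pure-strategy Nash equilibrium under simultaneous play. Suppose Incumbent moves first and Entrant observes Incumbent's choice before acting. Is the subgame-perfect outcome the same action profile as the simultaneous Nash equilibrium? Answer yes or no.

yes

Solve by backward induction (Incumbent leads).
- Soft: Entrant compares 1, 3, 2, 6, 5 and picks E4; Incumbent would get 5.
- Moderate: Entrant compares 6, 0, 5, 4, 2 and picks E1; Incumbent would get 0.
- Aggressive: Entrant compares 11, 3, 5, 8, 2 and picks E1; Incumbent would get 11.
Maximizing over 5, 0, 11, Incumbent chooses Aggressive. Subgame-perfect outcome: (Aggressive, E1) with payoffs (11, 11).
For the simultaneous game, intersect best replies.
Incumbent's best replies: E1→Aggressive; E2→Soft; E3→Moderate; E4→Aggressive; E5→Moderate.
Entrant's best replies: Soft→E4; Moderate→E1; Aggressive→E1.
The unique mutual best reply is (Aggressive, E1), giving (11, 11).
Sequential outcome (Aggressive, E1) coincides with the Nash profile (Aggressive, E1).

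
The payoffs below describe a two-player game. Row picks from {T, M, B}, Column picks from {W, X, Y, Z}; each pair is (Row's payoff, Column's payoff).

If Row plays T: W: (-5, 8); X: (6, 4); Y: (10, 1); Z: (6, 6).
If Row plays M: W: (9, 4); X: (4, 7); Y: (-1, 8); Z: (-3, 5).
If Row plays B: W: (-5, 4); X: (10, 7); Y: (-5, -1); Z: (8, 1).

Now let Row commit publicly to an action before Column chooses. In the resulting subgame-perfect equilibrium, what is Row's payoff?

Column best-responds to each possible Row move:
- T → Column plays W (best of 8, 4, 1, 6); Row gets -5.
- M → Column plays Y (best of 4, 7, 8, 5); Row gets -1.
- B → Column plays X (best of 4, 7, -1, 1); Row gets 10.
Row's induced payoffs are -5, -1, 10, so Row commits to B. Subgame-perfect outcome: (B, X) with payoffs (10, 7).

10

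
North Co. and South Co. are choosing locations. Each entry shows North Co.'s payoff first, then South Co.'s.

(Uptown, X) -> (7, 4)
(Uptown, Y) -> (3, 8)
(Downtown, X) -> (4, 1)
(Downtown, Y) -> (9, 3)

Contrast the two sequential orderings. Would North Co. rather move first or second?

If North Co. leads: South Co.'s best replies are Uptown→Y, Downtown→Y; North Co.'s induced payoffs 3, 9; outcome (Downtown, Y), payoffs (9, 3).
If South Co. leads: North Co.'s best replies are X→Uptown, Y→Downtown; South Co.'s induced payoffs 4, 3; outcome (Uptown, X), payoffs (7, 4).
North Co. gets 9 moving first and 7 moving second, so North Co. prefers to move first.

first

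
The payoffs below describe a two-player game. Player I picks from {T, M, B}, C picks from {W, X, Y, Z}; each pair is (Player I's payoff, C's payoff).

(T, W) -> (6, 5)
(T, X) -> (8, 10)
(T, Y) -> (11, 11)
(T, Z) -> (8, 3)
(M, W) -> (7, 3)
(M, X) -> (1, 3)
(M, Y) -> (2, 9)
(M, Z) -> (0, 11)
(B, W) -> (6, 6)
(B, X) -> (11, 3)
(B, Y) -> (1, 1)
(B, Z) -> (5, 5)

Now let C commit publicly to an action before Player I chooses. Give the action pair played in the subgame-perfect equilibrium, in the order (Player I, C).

(T, Y)

Backward induction with C moving first.
- W → Player I plays M (best of 6, 7, 6); C gets 3.
- X → Player I plays B (best of 8, 1, 11); C gets 3.
- Y → Player I plays T (best of 11, 2, 1); C gets 11.
- Z → Player I plays T (best of 8, 0, 5); C gets 3.
Among 3, 3, 11, 3, the best is 11 at Y. Subgame-perfect outcome: (T, Y) with payoffs (11, 11).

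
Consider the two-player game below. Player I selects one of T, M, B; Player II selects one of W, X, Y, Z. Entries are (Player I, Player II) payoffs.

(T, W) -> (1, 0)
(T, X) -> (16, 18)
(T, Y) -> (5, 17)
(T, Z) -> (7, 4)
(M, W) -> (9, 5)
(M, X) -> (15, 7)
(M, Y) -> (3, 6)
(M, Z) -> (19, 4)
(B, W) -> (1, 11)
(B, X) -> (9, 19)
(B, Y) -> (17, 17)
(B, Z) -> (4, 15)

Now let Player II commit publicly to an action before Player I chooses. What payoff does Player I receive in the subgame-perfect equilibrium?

Solve by backward induction (Player II leads).
- W → Player I plays M (best of 1, 9, 1); Player II gets 5.
- X → Player I plays T (best of 16, 15, 9); Player II gets 18.
- Y → Player I plays B (best of 5, 3, 17); Player II gets 17.
- Z → Player I plays M (best of 7, 19, 4); Player II gets 4.
Among 5, 18, 17, 4, the best is 18 at X. Subgame-perfect outcome: (T, X) with payoffs (16, 18).

16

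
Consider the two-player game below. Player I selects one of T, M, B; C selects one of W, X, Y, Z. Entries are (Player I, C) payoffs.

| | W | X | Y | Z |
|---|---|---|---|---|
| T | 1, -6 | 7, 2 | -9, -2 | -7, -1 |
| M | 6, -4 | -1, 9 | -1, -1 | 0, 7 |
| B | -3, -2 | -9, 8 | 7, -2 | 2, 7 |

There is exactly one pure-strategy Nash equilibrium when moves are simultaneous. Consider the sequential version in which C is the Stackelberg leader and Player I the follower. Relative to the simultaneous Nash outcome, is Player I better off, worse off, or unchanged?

Solve by backward induction (C leads).
- W → Player I plays M (best of 1, 6, -3); C gets -4.
- X → Player I plays T (best of 7, -1, -9); C gets 2.
- Y → Player I plays B (best of -9, -1, 7); C gets -2.
- Z → Player I plays B (best of -7, 0, 2); C gets 7.
C's induced payoffs are -4, 2, -2, 7, so C commits to Z. Subgame-perfect outcome: (B, Z) with payoffs (2, 7).
For the simultaneous game, intersect best replies.
Player I's best replies: W→M; X→T; Y→B; Z→B.
C's best replies: T→X; M→X; B→X.
The unique mutual best reply is (T, X), giving (7, 2).
Player I earns 2 sequentially versus 7 at the Nash outcome: worse off.

worse off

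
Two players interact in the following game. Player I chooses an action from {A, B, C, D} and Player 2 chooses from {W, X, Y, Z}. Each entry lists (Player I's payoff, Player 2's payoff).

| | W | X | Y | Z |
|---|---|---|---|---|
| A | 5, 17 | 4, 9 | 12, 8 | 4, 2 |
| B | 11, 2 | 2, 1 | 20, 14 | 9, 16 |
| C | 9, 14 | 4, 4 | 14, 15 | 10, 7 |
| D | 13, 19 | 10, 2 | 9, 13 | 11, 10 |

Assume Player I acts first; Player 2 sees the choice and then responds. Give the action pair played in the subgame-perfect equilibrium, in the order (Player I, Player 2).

Solve by backward induction (Player I leads).
- A: Player 2 compares 17, 9, 8, 2 and picks W; Player I would get 5.
- B: Player 2 compares 2, 1, 14, 16 and picks Z; Player I would get 9.
- C: Player 2 compares 14, 4, 15, 7 and picks Y; Player I would get 14.
- D: Player 2 compares 19, 2, 13, 10 and picks W; Player I would get 13.
Maximizing over 5, 9, 14, 13, Player I chooses C. Subgame-perfect outcome: (C, Y) with payoffs (14, 15).

(C, Y)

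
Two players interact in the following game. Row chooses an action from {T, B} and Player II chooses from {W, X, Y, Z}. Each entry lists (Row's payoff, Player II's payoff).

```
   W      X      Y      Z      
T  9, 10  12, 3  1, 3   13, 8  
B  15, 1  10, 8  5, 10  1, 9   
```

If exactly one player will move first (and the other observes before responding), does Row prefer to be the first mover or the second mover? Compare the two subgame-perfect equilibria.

first

If Row leads: Player II's best replies are T→W, B→Y; Row's induced payoffs 9, 5; outcome (T, W), payoffs (9, 10).
If Player II leads: Row's best replies are W→B, X→T, Y→B, Z→T; Player II's induced payoffs 1, 3, 10, 8; outcome (B, Y), payoffs (5, 10).
Row gets 9 moving first and 5 moving second, so Row prefers to move first.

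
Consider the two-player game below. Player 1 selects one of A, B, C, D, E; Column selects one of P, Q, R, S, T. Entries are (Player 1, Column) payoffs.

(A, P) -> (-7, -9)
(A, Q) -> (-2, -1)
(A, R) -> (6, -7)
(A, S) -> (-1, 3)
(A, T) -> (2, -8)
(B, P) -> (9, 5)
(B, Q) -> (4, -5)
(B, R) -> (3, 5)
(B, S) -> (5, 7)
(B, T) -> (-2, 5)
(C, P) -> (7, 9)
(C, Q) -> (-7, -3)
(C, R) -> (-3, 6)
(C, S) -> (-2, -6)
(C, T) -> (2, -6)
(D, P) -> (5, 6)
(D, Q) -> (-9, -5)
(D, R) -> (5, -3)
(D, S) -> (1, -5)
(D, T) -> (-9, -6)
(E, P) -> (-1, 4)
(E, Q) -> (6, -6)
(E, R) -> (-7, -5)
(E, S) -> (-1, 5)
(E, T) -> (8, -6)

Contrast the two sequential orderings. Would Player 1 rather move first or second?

If Player 1 leads: Column's best replies are A→S, B→S, C→P, D→P, E→S; Player 1's induced payoffs -1, 5, 7, 5, -1; outcome (C, P), payoffs (7, 9).
If Column leads: Player 1's best replies are P→B, Q→E, R→A, S→B, T→E; Column's induced payoffs 5, -6, -7, 7, -6; outcome (B, S), payoffs (5, 7).
Player 1 gets 7 moving first and 5 moving second, so Player 1 prefers to move first.

first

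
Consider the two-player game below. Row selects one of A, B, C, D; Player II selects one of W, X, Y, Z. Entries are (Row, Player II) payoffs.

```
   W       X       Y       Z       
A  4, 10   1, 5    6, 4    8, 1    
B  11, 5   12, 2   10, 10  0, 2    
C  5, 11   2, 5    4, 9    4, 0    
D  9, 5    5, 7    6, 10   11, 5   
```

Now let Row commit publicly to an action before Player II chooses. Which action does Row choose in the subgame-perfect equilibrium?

B

Work backward from Player II's decision.
- A → Player II plays W (best of 10, 5, 4, 1); Row gets 4.
- B → Player II plays Y (best of 5, 2, 10, 2); Row gets 10.
- C → Player II plays W (best of 11, 5, 9, 0); Row gets 5.
- D → Player II plays Y (best of 5, 7, 10, 5); Row gets 6.
Row's induced payoffs are 4, 10, 5, 6, so Row commits to B. Subgame-perfect outcome: (B, Y) with payoffs (10, 10).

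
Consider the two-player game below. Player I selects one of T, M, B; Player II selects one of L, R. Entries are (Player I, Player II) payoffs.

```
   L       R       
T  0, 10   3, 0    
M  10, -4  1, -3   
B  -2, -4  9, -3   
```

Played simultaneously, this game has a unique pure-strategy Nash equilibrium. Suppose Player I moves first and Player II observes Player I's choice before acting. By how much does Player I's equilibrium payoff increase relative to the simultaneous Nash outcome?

Work backward from Player II's decision.
- T → Player II plays L (best of 10, 0); Player I gets 0.
- M → Player II plays R (best of -4, -3); Player I gets 1.
- B → Player II plays R (best of -4, -3); Player I gets 9.
Among 0, 1, 9, the best is 9 at B. Subgame-perfect outcome: (B, R) with payoffs (9, -3).
Now find the simultaneous Nash equilibrium.
Player I's best replies: L→M; R→B.
Player II's best replies: T→L; M→R; B→R.
Only (B, R) has each player best-responding; Nash payoffs (9, -3).
Player I's commitment gain: 9 − 9 = 0.

0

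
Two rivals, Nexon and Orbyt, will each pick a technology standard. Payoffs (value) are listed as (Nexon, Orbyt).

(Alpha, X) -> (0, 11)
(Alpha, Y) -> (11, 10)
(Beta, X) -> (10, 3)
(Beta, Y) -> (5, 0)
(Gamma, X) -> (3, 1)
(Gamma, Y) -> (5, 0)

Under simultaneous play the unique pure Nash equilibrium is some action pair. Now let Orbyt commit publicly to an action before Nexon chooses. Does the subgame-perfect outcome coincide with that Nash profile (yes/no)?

Backward induction with Orbyt moving first.
- X → Nexon plays Beta (best of 0, 10, 3); Orbyt gets 3.
- Y → Nexon plays Alpha (best of 11, 5, 5); Orbyt gets 10.
Among 3, 10, the best is 10 at Y. Subgame-perfect outcome: (Alpha, Y) with payoffs (11, 10).
Under simultaneous play:
Nexon's best replies: X→Beta; Y→Alpha.
Orbyt's best replies: Alpha→X; Beta→X; Gamma→X.
Only (Beta, X) has each player best-responding; Nash payoffs (10, 3).
Sequential outcome (Alpha, Y) differs from the Nash profile (Beta, X).

no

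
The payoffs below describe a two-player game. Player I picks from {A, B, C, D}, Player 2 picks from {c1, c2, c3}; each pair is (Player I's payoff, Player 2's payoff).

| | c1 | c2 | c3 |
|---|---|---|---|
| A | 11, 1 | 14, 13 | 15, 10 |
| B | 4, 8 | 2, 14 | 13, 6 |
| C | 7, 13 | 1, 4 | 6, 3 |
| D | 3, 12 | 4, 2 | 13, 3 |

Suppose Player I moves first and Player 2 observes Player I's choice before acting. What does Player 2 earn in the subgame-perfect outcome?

Player 2 best-responds to each possible Player I move:
- A → Player 2 plays c2 (best of 1, 13, 10); Player I gets 14.
- B → Player 2 plays c2 (best of 8, 14, 6); Player I gets 2.
- C → Player 2 plays c1 (best of 13, 4, 3); Player I gets 7.
- D → Player 2 plays c1 (best of 12, 2, 3); Player I gets 3.
Maximizing over 14, 2, 7, 3, Player I chooses A. Subgame-perfect outcome: (A, c2) with payoffs (14, 13).

13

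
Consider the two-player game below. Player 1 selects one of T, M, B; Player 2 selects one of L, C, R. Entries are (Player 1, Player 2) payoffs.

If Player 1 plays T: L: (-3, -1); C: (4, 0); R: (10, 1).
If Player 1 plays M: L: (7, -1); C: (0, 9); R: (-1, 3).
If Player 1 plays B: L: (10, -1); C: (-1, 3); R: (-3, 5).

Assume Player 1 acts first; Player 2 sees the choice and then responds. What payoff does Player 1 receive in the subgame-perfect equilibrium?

10

Work backward from Player 2's decision.
- T → Player 2 plays R (best of -1, 0, 1); Player 1 gets 10.
- M → Player 2 plays C (best of -1, 9, 3); Player 1 gets 0.
- B → Player 2 plays R (best of -1, 3, 5); Player 1 gets -3.
Player 1's induced payoffs are 10, 0, -3, so Player 1 commits to T. Subgame-perfect outcome: (T, R) with payoffs (10, 1).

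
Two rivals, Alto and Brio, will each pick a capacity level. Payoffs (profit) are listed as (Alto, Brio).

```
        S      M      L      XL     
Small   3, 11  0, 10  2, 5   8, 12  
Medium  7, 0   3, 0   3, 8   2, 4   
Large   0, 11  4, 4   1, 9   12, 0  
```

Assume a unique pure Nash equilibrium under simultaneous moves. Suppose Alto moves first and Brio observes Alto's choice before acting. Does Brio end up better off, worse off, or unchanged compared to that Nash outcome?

Brio best-responds to each possible Alto move:
- Small: Brio compares 11, 10, 5, 12 and picks XL; Alto would get 8.
- Medium: Brio compares 0, 0, 8, 4 and picks L; Alto would get 3.
- Large: Brio compares 11, 4, 9, 0 and picks S; Alto would get 0.
Maximizing over 8, 3, 0, Alto chooses Small. Subgame-perfect outcome: (Small, XL) with payoffs (8, 12).
Now find the simultaneous Nash equilibrium.
Alto's best replies: S→Medium; M→Large; L→Medium; XL→Large.
Brio's best replies: Small→XL; Medium→L; Large→S.
Only (Medium, L) has each player best-responding; Nash payoffs (3, 8).
Brio earns 12 sequentially versus 8 at the Nash outcome: better off.

better off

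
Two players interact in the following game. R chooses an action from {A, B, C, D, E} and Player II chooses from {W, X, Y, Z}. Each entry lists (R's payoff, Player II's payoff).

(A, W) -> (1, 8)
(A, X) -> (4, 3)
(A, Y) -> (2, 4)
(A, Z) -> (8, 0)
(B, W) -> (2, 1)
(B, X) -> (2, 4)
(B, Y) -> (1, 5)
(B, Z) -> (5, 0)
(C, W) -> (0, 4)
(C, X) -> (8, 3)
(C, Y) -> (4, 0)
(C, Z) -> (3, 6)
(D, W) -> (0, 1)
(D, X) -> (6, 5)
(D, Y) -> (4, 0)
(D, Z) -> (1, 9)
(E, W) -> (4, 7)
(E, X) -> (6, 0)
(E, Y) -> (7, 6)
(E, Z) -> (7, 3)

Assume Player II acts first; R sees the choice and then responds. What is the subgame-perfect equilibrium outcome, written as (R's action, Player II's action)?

Backward induction with Player II moving first.
- W: BR = E, leader payoff 7.
- X: BR = C, leader payoff 3.
- Y: BR = E, leader payoff 6.
- Z: BR = A, leader payoff 0.
Among 7, 3, 6, 0, the best is 7 at W. Subgame-perfect outcome: (E, W) with payoffs (4, 7).

(E, W)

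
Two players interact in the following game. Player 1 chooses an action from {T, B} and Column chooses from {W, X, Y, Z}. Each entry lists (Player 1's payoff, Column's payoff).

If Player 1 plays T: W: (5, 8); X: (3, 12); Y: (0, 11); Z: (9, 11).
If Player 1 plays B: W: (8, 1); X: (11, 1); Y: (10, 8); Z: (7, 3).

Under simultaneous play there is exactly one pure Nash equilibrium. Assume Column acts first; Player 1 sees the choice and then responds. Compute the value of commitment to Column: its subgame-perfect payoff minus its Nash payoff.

Player 1 best-responds to each possible Column move:
- W: BR = B, leader payoff 1.
- X: BR = B, leader payoff 1.
- Y: BR = B, leader payoff 8.
- Z: BR = T, leader payoff 11.
Among 1, 1, 8, 11, the best is 11 at Z. Subgame-perfect outcome: (T, Z) with payoffs (9, 11).
For the simultaneous game, intersect best replies.
Player 1's best replies: W→B; X→B; Y→B; Z→T.
Column's best replies: T→X; B→Y.
The unique mutual best reply is (B, Y), giving (10, 8).
Column's commitment gain: 11 − 8 = 3.

3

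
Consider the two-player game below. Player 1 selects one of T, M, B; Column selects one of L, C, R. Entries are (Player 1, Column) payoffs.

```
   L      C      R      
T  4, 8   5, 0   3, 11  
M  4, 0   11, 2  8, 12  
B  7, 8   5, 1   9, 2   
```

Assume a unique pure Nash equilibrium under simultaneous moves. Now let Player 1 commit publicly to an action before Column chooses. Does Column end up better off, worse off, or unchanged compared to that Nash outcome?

better off

Solve by backward induction (Player 1 leads).
- T: BR = R, leader payoff 3.
- M: BR = R, leader payoff 8.
- B: BR = L, leader payoff 7.
Player 1's induced payoffs are 3, 8, 7, so Player 1 commits to M. Subgame-perfect outcome: (M, R) with payoffs (8, 12).
Now find the simultaneous Nash equilibrium.
Player 1's best replies: L→B; C→M; R→B.
Column's best replies: T→R; M→R; B→L.
Only (B, L) has each player best-responding; Nash payoffs (7, 8).
Column earns 12 sequentially versus 8 at the Nash outcome: better off.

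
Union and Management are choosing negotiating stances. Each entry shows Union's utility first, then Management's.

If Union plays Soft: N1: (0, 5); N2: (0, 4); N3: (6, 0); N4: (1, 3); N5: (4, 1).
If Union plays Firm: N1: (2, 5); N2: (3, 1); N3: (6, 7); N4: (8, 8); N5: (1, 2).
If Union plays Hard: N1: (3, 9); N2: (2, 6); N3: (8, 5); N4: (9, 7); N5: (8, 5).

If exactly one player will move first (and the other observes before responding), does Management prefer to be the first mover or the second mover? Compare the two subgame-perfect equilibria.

If Union leads: Management's best replies are Soft→N1, Firm→N4, Hard→N1; Union's induced payoffs 0, 8, 3; outcome (Firm, N4), payoffs (8, 8).
If Management leads: Union's best replies are N1→Hard, N2→Firm, N3→Hard, N4→Hard, N5→Hard; Management's induced payoffs 9, 1, 5, 7, 5; outcome (Hard, N1), payoffs (3, 9).
Management gets 9 moving first and 8 moving second, so Management prefers to move first.

first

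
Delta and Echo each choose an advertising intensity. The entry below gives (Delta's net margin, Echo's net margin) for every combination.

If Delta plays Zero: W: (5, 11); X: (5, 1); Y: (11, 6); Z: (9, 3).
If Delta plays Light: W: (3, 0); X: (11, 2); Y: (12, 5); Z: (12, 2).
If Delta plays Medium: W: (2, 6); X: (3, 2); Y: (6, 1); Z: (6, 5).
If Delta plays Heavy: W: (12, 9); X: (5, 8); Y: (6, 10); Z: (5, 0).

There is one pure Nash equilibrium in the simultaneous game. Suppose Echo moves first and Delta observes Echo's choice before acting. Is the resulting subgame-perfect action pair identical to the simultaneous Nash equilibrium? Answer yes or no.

no

Work backward from Delta's decision.
- W: BR = Heavy, leader payoff 9.
- X: BR = Light, leader payoff 2.
- Y: BR = Light, leader payoff 5.
- Z: BR = Light, leader payoff 2.
Maximizing over 9, 2, 5, 2, Echo chooses W. Subgame-perfect outcome: (Heavy, W) with payoffs (12, 9).
Under simultaneous play:
Delta's best replies: W→Heavy; X→Light; Y→Light; Z→Light.
Echo's best replies: Zero→W; Light→Y; Medium→W; Heavy→Y.
Only (Light, Y) has each player best-responding; Nash payoffs (12, 5).
Sequential outcome (Heavy, W) differs from the Nash profile (Light, Y).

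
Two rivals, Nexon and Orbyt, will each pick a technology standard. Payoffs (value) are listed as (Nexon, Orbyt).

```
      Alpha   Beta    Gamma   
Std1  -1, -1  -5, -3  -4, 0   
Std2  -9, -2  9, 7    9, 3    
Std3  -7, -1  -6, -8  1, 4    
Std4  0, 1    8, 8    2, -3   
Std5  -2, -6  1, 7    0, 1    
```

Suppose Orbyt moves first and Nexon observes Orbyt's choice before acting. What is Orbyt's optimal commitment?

Nexon best-responds to each possible Orbyt move:
- Alpha: BR = Std4, leader payoff 1.
- Beta: BR = Std2, leader payoff 7.
- Gamma: BR = Std2, leader payoff 3.
Maximizing over 1, 7, 3, Orbyt chooses Beta. Subgame-perfect outcome: (Std2, Beta) with payoffs (9, 7).

Beta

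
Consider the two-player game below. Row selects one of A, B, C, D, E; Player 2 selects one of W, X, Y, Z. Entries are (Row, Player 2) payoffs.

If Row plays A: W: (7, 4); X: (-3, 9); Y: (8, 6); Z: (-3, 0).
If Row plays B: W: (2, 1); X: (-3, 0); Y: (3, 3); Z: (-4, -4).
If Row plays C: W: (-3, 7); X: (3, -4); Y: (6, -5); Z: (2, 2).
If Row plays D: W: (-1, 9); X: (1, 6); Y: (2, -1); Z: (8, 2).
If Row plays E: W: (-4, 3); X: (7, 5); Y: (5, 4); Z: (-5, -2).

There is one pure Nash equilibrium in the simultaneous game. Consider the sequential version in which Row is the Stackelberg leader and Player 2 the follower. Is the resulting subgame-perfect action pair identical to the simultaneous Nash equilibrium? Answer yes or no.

Work backward from Player 2's decision.
- A: Player 2 compares 4, 9, 6, 0 and picks X; Row would get -3.
- B: Player 2 compares 1, 0, 3, -4 and picks Y; Row would get 3.
- C: Player 2 compares 7, -4, -5, 2 and picks W; Row would get -3.
- D: Player 2 compares 9, 6, -1, 2 and picks W; Row would get -1.
- E: Player 2 compares 3, 5, 4, -2 and picks X; Row would get 7.
Maximizing over -3, 3, -3, -1, 7, Row chooses E. Subgame-perfect outcome: (E, X) with payoffs (7, 5).
Now find the simultaneous Nash equilibrium.
Row's best replies: W→A; X→E; Y→A; Z→D.
Player 2's best replies: A→X; B→Y; C→W; D→W; E→X.
The unique mutual best reply is (E, X), giving (7, 5).
Sequential outcome (E, X) coincides with the Nash profile (E, X).

yes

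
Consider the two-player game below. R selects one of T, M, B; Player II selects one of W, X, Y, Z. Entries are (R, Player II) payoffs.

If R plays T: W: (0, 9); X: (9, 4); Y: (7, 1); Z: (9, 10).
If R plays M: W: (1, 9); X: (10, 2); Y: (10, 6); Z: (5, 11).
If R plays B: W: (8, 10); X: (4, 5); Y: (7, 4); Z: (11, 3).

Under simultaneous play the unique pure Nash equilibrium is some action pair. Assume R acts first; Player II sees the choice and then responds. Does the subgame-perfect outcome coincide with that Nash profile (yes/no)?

no

Solve by backward induction (R leads).
- T → Player II plays Z (best of 9, 4, 1, 10); R gets 9.
- M → Player II plays Z (best of 9, 2, 6, 11); R gets 5.
- B → Player II plays W (best of 10, 5, 4, 3); R gets 8.
Among 9, 5, 8, the best is 9 at T. Subgame-perfect outcome: (T, Z) with payoffs (9, 10).
Now find the simultaneous Nash equilibrium.
R's best replies: W→B; X→M; Y→M; Z→B.
Player II's best replies: T→Z; M→Z; B→W.
The unique mutual best reply is (B, W), giving (8, 10).
Sequential outcome (T, Z) differs from the Nash profile (B, W).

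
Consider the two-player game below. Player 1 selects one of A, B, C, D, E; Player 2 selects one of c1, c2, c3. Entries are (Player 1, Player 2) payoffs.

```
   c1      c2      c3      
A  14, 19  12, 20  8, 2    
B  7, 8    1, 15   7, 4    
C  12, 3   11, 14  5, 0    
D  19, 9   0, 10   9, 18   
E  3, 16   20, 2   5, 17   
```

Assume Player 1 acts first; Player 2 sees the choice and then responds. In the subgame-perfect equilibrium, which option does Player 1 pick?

A

Player 2 best-responds to each possible Player 1 move:
- A: Player 2 compares 19, 20, 2 and picks c2; Player 1 would get 12.
- B: Player 2 compares 8, 15, 4 and picks c2; Player 1 would get 1.
- C: Player 2 compares 3, 14, 0 and picks c2; Player 1 would get 11.
- D: Player 2 compares 9, 10, 18 and picks c3; Player 1 would get 9.
- E: Player 2 compares 16, 2, 17 and picks c3; Player 1 would get 5.
Among 12, 1, 11, 9, 5, the best is 12 at A. Subgame-perfect outcome: (A, c2) with payoffs (12, 20).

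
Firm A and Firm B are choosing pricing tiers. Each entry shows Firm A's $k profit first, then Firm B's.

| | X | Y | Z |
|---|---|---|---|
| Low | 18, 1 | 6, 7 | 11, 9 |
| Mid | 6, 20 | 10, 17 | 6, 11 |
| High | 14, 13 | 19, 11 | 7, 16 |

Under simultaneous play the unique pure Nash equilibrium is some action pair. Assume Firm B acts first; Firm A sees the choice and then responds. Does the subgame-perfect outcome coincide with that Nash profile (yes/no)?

no

Backward induction with Firm B moving first.
- X → Firm A plays Low (best of 18, 6, 14); Firm B gets 1.
- Y → Firm A plays High (best of 6, 10, 19); Firm B gets 11.
- Z → Firm A plays Low (best of 11, 6, 7); Firm B gets 9.
Maximizing over 1, 11, 9, Firm B chooses Y. Subgame-perfect outcome: (High, Y) with payoffs (19, 11).
Now find the simultaneous Nash equilibrium.
Firm A's best replies: X→Low; Y→High; Z→Low.
Firm B's best replies: Low→Z; Mid→X; High→Z.
Only (Low, Z) has each player best-responding; Nash payoffs (11, 9).
Sequential outcome (High, Y) differs from the Nash profile (Low, Z).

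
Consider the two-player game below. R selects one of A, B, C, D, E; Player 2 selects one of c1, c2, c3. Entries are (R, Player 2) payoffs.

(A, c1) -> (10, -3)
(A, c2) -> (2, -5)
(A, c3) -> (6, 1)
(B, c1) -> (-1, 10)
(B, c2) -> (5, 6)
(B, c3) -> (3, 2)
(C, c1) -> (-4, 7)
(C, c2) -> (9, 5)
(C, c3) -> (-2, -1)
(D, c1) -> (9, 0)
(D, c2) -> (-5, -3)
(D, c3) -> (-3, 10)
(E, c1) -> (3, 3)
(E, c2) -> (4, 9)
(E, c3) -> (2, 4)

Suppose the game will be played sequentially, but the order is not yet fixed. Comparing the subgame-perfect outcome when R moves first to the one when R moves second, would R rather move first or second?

If R leads: Player 2's best replies are A→c3, B→c1, C→c1, D→c3, E→c2; R's induced payoffs 6, -1, -4, -3, 4; outcome (A, c3), payoffs (6, 1).
If Player 2 leads: R's best replies are c1→A, c2→C, c3→A; Player 2's induced payoffs -3, 5, 1; outcome (C, c2), payoffs (9, 5).
R gets 6 moving first and 9 moving second, so R prefers to move second.

second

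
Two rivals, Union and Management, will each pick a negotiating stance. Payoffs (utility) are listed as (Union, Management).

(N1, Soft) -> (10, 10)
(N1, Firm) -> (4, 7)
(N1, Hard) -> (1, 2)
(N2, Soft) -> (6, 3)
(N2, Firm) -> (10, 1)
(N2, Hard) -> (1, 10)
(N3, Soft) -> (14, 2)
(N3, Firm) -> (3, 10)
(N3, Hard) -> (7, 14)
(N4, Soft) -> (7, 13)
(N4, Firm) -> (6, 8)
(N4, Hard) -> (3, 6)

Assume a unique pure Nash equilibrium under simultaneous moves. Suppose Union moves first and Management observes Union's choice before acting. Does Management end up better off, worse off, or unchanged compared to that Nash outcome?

Work backward from Management's decision.
- N1 → Management plays Soft (best of 10, 7, 2); Union gets 10.
- N2 → Management plays Hard (best of 3, 1, 10); Union gets 1.
- N3 → Management plays Hard (best of 2, 10, 14); Union gets 7.
- N4 → Management plays Soft (best of 13, 8, 6); Union gets 7.
Among 10, 1, 7, 7, the best is 10 at N1. Subgame-perfect outcome: (N1, Soft) with payoffs (10, 10).
Now find the simultaneous Nash equilibrium.
Union's best replies: Soft→N3; Firm→N2; Hard→N3.
Management's best replies: N1→Soft; N2→Hard; N3→Hard; N4→Soft.
Only (N3, Hard) has each player best-responding; Nash payoffs (7, 14).
Management earns 10 sequentially versus 14 at the Nash outcome: worse off.

worse off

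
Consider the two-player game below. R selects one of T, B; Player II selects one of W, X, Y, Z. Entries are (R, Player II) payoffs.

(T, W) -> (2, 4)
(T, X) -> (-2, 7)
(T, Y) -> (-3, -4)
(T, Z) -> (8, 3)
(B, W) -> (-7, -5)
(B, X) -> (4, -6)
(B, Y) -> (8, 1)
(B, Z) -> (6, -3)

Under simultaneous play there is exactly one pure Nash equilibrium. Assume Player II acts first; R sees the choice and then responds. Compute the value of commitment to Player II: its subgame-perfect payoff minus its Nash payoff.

Backward induction with Player II moving first.
- W: BR = T, leader payoff 4.
- X: BR = B, leader payoff -6.
- Y: BR = B, leader payoff 1.
- Z: BR = T, leader payoff 3.
Player II's induced payoffs are 4, -6, 1, 3, so Player II commits to W. Subgame-perfect outcome: (T, W) with payoffs (2, 4).
For the simultaneous game, intersect best replies.
R's best replies: W→T; X→B; Y→B; Z→T.
Player II's best replies: T→X; B→Y.
Only (B, Y) has each player best-responding; Nash payoffs (8, 1).
Player II's commitment gain: 4 − 1 = 3.

3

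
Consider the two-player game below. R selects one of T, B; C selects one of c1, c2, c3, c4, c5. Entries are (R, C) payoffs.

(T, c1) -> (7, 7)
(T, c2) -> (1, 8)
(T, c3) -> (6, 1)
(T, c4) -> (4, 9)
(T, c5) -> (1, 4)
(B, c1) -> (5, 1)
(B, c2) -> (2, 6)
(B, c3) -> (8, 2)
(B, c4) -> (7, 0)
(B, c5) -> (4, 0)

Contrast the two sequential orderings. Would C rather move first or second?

second

If R leads: C's best replies are T→c4, B→c2; R's induced payoffs 4, 2; outcome (T, c4), payoffs (4, 9).
If C leads: R's best replies are c1→T, c2→B, c3→B, c4→B, c5→B; C's induced payoffs 7, 6, 2, 0, 0; outcome (T, c1), payoffs (7, 7).
C gets 7 moving first and 9 moving second, so C prefers to move second.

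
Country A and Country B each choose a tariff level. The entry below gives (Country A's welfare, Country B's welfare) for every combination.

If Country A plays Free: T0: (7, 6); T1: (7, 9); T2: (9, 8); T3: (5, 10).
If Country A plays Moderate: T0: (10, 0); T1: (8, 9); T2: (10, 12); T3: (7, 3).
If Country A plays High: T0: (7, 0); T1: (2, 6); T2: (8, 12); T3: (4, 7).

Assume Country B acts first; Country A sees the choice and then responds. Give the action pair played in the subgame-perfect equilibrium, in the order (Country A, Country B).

(Moderate, T2)

Country A best-responds to each possible Country B move:
- T0: Country A compares 7, 10, 7 and picks Moderate; Country B would get 0.
- T1: Country A compares 7, 8, 2 and picks Moderate; Country B would get 9.
- T2: Country A compares 9, 10, 8 and picks Moderate; Country B would get 12.
- T3: Country A compares 5, 7, 4 and picks Moderate; Country B would get 3.
Among 0, 9, 12, 3, the best is 12 at T2. Subgame-perfect outcome: (Moderate, T2) with payoffs (10, 12).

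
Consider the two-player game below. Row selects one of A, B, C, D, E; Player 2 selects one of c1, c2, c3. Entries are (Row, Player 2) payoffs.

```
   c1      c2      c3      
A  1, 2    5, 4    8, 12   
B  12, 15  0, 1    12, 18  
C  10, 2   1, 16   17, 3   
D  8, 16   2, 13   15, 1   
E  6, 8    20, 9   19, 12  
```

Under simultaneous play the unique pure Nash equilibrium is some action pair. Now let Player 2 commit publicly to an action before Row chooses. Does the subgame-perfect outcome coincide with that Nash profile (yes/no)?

no

Solve by backward induction (Player 2 leads).
- c1: BR = B, leader payoff 15.
- c2: BR = E, leader payoff 9.
- c3: BR = E, leader payoff 12.
Maximizing over 15, 9, 12, Player 2 chooses c1. Subgame-perfect outcome: (B, c1) with payoffs (12, 15).
For the simultaneous game, intersect best replies.
Row's best replies: c1→B; c2→E; c3→E.
Player 2's best replies: A→c3; B→c3; C→c2; D→c1; E→c3.
The unique mutual best reply is (E, c3), giving (19, 12).
Sequential outcome (B, c1) differs from the Nash profile (E, c3).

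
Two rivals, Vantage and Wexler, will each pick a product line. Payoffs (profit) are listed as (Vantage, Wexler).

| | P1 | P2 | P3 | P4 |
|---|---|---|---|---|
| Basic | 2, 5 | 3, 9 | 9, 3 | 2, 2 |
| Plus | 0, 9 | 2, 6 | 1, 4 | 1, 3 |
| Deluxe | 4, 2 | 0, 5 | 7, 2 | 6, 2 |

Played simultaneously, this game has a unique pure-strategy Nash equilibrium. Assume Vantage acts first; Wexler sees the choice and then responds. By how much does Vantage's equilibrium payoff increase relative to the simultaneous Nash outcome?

Solve by backward induction (Vantage leads).
- Basic: BR = P2, leader payoff 3.
- Plus: BR = P1, leader payoff 0.
- Deluxe: BR = P2, leader payoff 0.
Vantage's induced payoffs are 3, 0, 0, so Vantage commits to Basic. Subgame-perfect outcome: (Basic, P2) with payoffs (3, 9).
For the simultaneous game, intersect best replies.
Vantage's best replies: P1→Deluxe; P2→Basic; P3→Basic; P4→Deluxe.
Wexler's best replies: Basic→P2; Plus→P1; Deluxe→P2.
The unique mutual best reply is (Basic, P2), giving (3, 9).
Vantage's commitment gain: 3 − 3 = 0.

0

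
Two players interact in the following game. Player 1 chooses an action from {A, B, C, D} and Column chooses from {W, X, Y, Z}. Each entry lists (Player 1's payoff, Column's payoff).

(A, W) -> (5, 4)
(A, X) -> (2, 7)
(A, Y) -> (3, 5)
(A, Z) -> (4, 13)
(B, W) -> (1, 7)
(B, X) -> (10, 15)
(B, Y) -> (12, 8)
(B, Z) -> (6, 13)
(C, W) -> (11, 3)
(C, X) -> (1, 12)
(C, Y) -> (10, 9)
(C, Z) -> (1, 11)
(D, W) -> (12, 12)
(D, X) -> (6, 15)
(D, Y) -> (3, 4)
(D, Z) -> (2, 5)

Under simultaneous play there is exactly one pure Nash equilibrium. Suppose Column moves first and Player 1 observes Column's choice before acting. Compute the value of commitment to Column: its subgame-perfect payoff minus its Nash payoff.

Work backward from Player 1's decision.
- W: Player 1 compares 5, 1, 11, 12 and picks D; Column would get 12.
- X: Player 1 compares 2, 10, 1, 6 and picks B; Column would get 15.
- Y: Player 1 compares 3, 12, 10, 3 and picks B; Column would get 8.
- Z: Player 1 compares 4, 6, 1, 2 and picks B; Column would get 13.
Column's induced payoffs are 12, 15, 8, 13, so Column commits to X. Subgame-perfect outcome: (B, X) with payoffs (10, 15).
For the simultaneous game, intersect best replies.
Player 1's best replies: W→D; X→B; Y→B; Z→B.
Column's best replies: A→Z; B→X; C→X; D→X.
Only (B, X) has each player best-responding; Nash payoffs (10, 15).
Column's commitment gain: 15 − 15 = 0.

0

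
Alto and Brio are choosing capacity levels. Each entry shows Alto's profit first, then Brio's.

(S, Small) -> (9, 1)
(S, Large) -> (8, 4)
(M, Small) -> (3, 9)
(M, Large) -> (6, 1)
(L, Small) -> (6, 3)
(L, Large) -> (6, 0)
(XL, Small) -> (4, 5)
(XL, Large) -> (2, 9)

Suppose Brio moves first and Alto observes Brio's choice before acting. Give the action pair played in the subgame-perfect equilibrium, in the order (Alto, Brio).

Backward induction with Brio moving first.
- Small: BR = S, leader payoff 1.
- Large: BR = S, leader payoff 4.
Maximizing over 1, 4, Brio chooses Large. Subgame-perfect outcome: (S, Large) with payoffs (8, 4).

(S, Large)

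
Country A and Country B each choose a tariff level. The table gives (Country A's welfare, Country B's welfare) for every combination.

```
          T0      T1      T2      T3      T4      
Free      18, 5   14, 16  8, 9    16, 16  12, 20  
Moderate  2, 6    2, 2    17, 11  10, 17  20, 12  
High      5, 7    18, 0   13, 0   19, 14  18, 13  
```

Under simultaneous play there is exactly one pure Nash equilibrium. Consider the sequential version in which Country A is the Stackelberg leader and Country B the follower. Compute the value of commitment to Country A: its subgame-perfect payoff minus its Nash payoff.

0

Solve by backward induction (Country A leads).
- Free: BR = T4, leader payoff 12.
- Moderate: BR = T3, leader payoff 10.
- High: BR = T3, leader payoff 19.
Country A's induced payoffs are 12, 10, 19, so Country A commits to High. Subgame-perfect outcome: (High, T3) with payoffs (19, 14).
For the simultaneous game, intersect best replies.
Country A's best replies: T0→Free; T1→High; T2→Moderate; T3→High; T4→Moderate.
Country B's best replies: Free→T4; Moderate→T3; High→T3.
Only (High, T3) has each player best-responding; Nash payoffs (19, 14).
Country A's commitment gain: 19 − 19 = 0.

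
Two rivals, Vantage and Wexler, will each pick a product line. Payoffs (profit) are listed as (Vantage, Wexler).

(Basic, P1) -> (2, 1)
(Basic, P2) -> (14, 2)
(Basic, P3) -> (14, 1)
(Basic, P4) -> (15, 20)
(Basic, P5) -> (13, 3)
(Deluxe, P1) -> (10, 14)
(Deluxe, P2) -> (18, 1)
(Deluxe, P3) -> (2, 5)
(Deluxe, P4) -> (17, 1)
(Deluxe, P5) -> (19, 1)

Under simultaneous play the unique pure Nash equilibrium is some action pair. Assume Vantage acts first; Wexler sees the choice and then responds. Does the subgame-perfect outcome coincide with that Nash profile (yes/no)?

Backward induction with Vantage moving first.
- Basic: Wexler compares 1, 2, 1, 20, 3 and picks P4; Vantage would get 15.
- Deluxe: Wexler compares 14, 1, 5, 1, 1 and picks P1; Vantage would get 10.
Maximizing over 15, 10, Vantage chooses Basic. Subgame-perfect outcome: (Basic, P4) with payoffs (15, 20).
Now find the simultaneous Nash equilibrium.
Vantage's best replies: P1→Deluxe; P2→Deluxe; P3→Basic; P4→Deluxe; P5→Deluxe.
Wexler's best replies: Basic→P4; Deluxe→P1.
Only (Deluxe, P1) has each player best-responding; Nash payoffs (10, 14).
Sequential outcome (Basic, P4) differs from the Nash profile (Deluxe, P1).

no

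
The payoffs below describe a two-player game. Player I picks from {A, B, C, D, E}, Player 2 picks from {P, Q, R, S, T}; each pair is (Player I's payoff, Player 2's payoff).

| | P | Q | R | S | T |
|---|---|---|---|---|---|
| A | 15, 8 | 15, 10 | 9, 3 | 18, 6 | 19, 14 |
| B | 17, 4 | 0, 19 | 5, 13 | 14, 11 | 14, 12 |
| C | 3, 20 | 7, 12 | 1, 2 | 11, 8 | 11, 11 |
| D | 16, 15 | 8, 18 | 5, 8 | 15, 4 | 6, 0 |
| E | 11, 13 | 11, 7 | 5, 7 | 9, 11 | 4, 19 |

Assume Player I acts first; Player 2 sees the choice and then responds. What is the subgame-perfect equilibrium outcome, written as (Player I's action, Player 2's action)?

(A, T)

Player 2 best-responds to each possible Player I move:
- A: Player 2 compares 8, 10, 3, 6, 14 and picks T; Player I would get 19.
- B: Player 2 compares 4, 19, 13, 11, 12 and picks Q; Player I would get 0.
- C: Player 2 compares 20, 12, 2, 8, 11 and picks P; Player I would get 3.
- D: Player 2 compares 15, 18, 8, 4, 0 and picks Q; Player I would get 8.
- E: Player 2 compares 13, 7, 7, 11, 19 and picks T; Player I would get 4.
Player I's induced payoffs are 19, 0, 3, 8, 4, so Player I commits to A. Subgame-perfect outcome: (A, T) with payoffs (19, 14).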